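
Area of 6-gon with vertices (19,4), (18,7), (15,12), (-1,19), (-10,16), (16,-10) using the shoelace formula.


sum(xi*y_{i+1}) = 19*7 + 18*12 + 15*19 - 1*16 - 10*(-10) + 16*4 = 782
sum(yi*x_{i+1}) = 4*18 + 7*15 + 12*(-1) + 19*(-10) + 16*16 - 10*19 = 41
Area = |782 - 41|/2 = 741/2 = 370.5000

370.5000 sq units


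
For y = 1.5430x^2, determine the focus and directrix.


a = 1.5430
1/(4a) = 0.1620
Focus = (0, 0.1620)
Directrix: y = -0.1620

Focus = (0, 0.1620), Directrix: y = -0.1620


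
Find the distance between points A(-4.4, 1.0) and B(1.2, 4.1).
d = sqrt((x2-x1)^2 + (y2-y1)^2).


dx = 1.2 + 4.4 = 5.6
dy = 4.1 - 1.0 = 3.1
d = sqrt(31.36 + 9.61) = sqrt(40.97) = 6.4008

6.4008


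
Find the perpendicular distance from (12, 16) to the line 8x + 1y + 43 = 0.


|8*12 + 1*16 + 43| = |155| = 155
sqrt(64 + 1) = sqrt(65) = 8.0623
d = 155/sqrt(65) = 19.2254

19.2254


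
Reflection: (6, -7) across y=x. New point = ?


Reflection rule for y=x: (y, x)
(6, -7) -> (-7, 6)

(-7, 6)


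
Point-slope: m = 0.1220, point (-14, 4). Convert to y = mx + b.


y - 4 = 0.1220(x + 14)
y = 0.1220x + 4 - 0.1220*(-14)
y = 0.1220x + 5.7080

y = 0.1220x + 5.7080


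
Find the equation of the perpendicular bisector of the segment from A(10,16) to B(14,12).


Midpoint = (12, 14)
Slope of AB = dy/dx = -4/4 = -1.0000
Perp slope = -dx/dy = 4/4 = 1.0000
b = My - (perp slope)*Mx = 14 + (4*12)/(-4) = 14 - 12.0000 = 2.0000

y = 1.0000x + 2.0000


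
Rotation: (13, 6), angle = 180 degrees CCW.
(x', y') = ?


cos(180) = -1, sin(180) = 0
x' = 13*(-1) - 6*0 = -13
y' = 13*0 + 6*(-1) = -6

(-13, -6)


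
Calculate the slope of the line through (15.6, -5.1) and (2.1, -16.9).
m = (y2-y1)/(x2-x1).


dy = -16.9 + 5.1 = -11.8
dx = 2.1 - 15.6 = -13.5
m = -11.8/(-13.5) = 0.8741

m = 0.8741


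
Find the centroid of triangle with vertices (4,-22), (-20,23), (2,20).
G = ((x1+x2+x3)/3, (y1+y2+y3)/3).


Gx = (4- 20+2)/3 = -14/3 = -4.6667
Gy = (-22+23+20)/3 = 21/3 = 7.0000

G = (-4.6667, 7.0000)


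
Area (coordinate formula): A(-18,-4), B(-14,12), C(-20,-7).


-18*(12+ 7) = -342
-14*(-7+ 4) = 42
-20*(-4-12) = 320
sum = 20
Area = |20|/2 = 10.0000

10.0000 sq units


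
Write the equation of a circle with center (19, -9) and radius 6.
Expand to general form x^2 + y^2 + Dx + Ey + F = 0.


(x-19)^2 + (y+ 9)^2 = 6^2
D = -2h = -38, E = -2k = 18
F = h^2+k^2-r^2 = 361+81-36 = 406

x^2 + y^2 - 38x + 18y + 406 = 0


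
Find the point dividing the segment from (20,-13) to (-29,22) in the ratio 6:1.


Px = (6*(-29) + 1*20)/7 = -154/7 = -22.0000
Py = (6*22 + 1*(-13))/7 = 119/7 = 17.0000

P = (-22.0000, 17.0000)


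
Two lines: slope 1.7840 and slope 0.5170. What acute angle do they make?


m1-m2 = 1.267
1+m1*m2 = 1.922328
tan(theta) = |1.267/1.922328| = 0.659097
theta = arctan(|1.267/1.922328|) = 33.3887 degrees (acute angle)

33.3887 degrees


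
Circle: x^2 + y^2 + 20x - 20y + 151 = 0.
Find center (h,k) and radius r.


h = -D/2 = -20/2 = -10
k = -E/2 = 20/2 = 10
r^2 = h^2 + k^2 - F = 100 + 100 - 151 = 49
r = 7

Center (-10, 10), radius = 7


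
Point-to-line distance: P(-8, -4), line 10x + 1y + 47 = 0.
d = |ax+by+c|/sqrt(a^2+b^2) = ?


|10*(-8) + 1*(-4) + 47| = |-37| = 37
sqrt(100 + 1) = sqrt(101) = 10.0499
d = 37/sqrt(101) = 3.6816

3.6816


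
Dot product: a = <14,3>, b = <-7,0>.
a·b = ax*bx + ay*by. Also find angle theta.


a·b = 14*(-7) + 3*0 = -98 + 0 = -98
|a| = sqrt(196+9) = 14.3178
|b| = sqrt(49+0) = 7.0000
cos(theta) = -98/(sqrt(205)*sqrt(49)) = -98/sqrt(10045) = -0.977802
theta = arccos(-98/sqrt(10045)) = 167.9052 degrees

a·b = -98, theta = 167.9052 deg


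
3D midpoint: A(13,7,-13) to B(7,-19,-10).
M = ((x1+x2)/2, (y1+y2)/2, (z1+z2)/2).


Mx = (13+7)/2 = 10.0000
My = (7- 19)/2 = -6.0000
Mz = (-13- 10)/2 = -11.5000

M = (10.0000, -6.0000, -11.5000)


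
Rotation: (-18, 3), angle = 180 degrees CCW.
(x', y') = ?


cos(180) = -1, sin(180) = 0
x' = -18*(-1) - 3*0 = 18
y' = -18*0 + 3*(-1) = -3

(18, -3)


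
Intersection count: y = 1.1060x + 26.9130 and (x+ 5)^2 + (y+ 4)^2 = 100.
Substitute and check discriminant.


Substitute y = 1.1060x + 26.9130: (x+ 5)^2 + (1.1060x+26.9130+ 4)^2 = 100
Expand to Ax^2 + Bx + C = 0, where b-k = 30.913
A = 1+m^2 = 2.223236
B = 2(m(b-k) - h) = 2(1.1060*30.913 + 5) = 78.379556
C = h^2 + (b-k)^2 - r^2 = 25 + 955.613569 - 100 = 880.613569
disc = B^2-4AC = 6143.3548 - 7831.2472 = -1687.8924
disc < 0

0 intersection points


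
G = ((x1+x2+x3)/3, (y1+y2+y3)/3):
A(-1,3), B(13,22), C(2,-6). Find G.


Gx = (-1+13+2)/3 = 14/3 = 4.6667
Gy = (3+22- 6)/3 = 19/3 = 6.3333

G = (4.6667, 6.3333)


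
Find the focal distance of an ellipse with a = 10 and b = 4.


c^2 = 10^2 - 4^2 = 100 - 16 = 84
c = sqrt(84) = 9.1652

c = 9.1652


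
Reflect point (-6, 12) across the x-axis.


Reflection rule for x-axis: (x, -y)
(-6, 12) -> (-6, -12)

(-6, -12)


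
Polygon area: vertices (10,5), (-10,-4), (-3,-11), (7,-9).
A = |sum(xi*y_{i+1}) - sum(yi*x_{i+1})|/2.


sum(xi*y_{i+1}) = 10*(-4) - 10*(-11) - 3*(-9) + 7*5 = 132
sum(yi*x_{i+1}) = 5*(-10) - 4*(-3) - 11*7 - 9*10 = -205
Area = |132 + 205|/2 = 337/2 = 168.5000

168.5000 sq units


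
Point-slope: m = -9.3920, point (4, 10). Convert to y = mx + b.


y - 10 = -9.3920(x - 4)
y = -9.3920x + 10 + 9.3920*4
y = -9.3920x + 47.5680

y = -9.3920x + 47.5680


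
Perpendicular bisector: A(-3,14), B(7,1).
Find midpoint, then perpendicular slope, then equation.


Midpoint = (2, 7.5)
Slope of AB = dy/dx = -13/10 = -1.3000
Perp slope = -dx/dy = 10/13 = 0.7692
b = My - (perp slope)*Mx = 7.5 + (10*2)/(-13) = 7.5 - 1.5385 = 5.9615

y = 0.7692x + 5.9615


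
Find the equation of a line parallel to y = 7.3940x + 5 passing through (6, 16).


Parallel lines have equal slopes.
m2 = 7.3940
b2 = 16 - 7.3940*6 = -28.3640

y = 7.3940x - 28.3640


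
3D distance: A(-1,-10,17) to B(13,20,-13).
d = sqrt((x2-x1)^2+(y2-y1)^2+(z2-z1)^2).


dx=14, dy=30, dz=-30
d = sqrt(196+900+900) = sqrt(1996) = 44.6766

44.6766


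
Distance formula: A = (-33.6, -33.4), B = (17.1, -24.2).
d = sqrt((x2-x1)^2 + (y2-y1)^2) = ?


dx = 17.1 + 33.6 = 50.7
dy = -24.2 + 33.4 = 9.2
d = sqrt(2570.49 + 84.64) = sqrt(2655.13) = 51.5280

51.5280


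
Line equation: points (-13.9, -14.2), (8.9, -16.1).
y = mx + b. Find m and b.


m = (-1.9)/(22.8) = -0.0833
b = y1 - m*x1 = -14.2 - (-1.9*(-13.9))/(22.8) = -14.2 - 1.1583 = -15.3583

y = -0.0833x - 15.3583


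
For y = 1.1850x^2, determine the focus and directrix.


a = 1.1850
1/(4a) = 0.2110
Focus = (0, 0.2110)
Directrix: y = -0.2110

Focus = (0, 0.2110), Directrix: y = -0.2110


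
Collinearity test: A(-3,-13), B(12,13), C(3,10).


-3*(13-10) + 12*(10+ 13) + 3*(-13-13)
= -9 + 276 - 78 = 189

No, not collinear (determinant = 189)


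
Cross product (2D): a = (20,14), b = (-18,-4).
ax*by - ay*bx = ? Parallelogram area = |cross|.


cross = 20*(-4) - 14*(-18) = -80 + 252 = 172
Parallelogram area = |172| = 172

cross = 172, parallelogram area = 172


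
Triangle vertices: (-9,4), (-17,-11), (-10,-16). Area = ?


-9*(-11+ 16) = -45
-17*(-16-4) = 340
-10*(4+ 11) = -150
sum = 145
Area = |145|/2 = 72.5000

72.5000 sq units


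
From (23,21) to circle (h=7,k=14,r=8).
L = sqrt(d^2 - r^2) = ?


d = sqrt((23-7)^2 + (21-14)^2) = sqrt(256+49) = 17.4642
L = sqrt(305.0000 - 64) = sqrt(241.0000) = 15.5242

15.5242


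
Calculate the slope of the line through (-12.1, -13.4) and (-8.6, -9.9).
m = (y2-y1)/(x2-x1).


dy = -9.9 + 13.4 = 3.5
dx = -8.6 + 12.1 = 3.5
m = 3.5/3.5 = 1.0000

m = 1.0000


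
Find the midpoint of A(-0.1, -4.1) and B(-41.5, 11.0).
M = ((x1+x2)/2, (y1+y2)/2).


Mx = (-0.1 - 41.5)/2 = -41.6/2 = -20.8000
My = (-4.1 + 11.0)/2 = 6.9/2 = 3.4500

(-20.8000, 3.4500)


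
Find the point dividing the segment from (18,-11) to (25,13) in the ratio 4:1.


Px = (4*25 + 1*18)/5 = 118/5 = 23.6000
Py = (4*13 + 1*(-11))/5 = 41/5 = 8.2000

P = (23.6000, 8.2000)


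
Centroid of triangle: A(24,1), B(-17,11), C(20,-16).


Gx = (24- 17+20)/3 = 27/3 = 9.0000
Gy = (1+11- 16)/3 = -4/3 = -1.3333

G = (9.0000, -1.3333)


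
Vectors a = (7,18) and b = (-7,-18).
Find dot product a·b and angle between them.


a·b = 7*(-7) + 18*(-18) = -49 - 324 = -373
|a| = sqrt(49+324) = 19.3132
|b| = sqrt(49+324) = 19.3132
cos(theta) = -373/(sqrt(373)*sqrt(373)) = -373/sqrt(139129) = -1
theta = arccos(-373/sqrt(139129)) = 180.0000 degrees

a·b = -373, theta = 180.0000 deg


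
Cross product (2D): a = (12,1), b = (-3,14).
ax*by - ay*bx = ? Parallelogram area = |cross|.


cross = 12*14 - 1*(-3) = 168 + 3 = 171
Parallelogram area = |171| = 171

cross = 171, parallelogram area = 171


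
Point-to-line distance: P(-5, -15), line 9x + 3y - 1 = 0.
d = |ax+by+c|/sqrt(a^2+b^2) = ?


|9*(-5) + 3*(-15) - 1| = |-91| = 91
sqrt(81 + 9) = sqrt(90) = 9.4868
d = 91/sqrt(90) = 9.5922

9.5922


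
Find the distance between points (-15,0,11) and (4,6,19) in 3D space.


dx=19, dy=6, dz=8
d = sqrt(361+36+64) = sqrt(461) = 21.4709

21.4709


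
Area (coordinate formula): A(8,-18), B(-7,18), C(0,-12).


8*(18+ 12) = 240
-7*(-12+ 18) = -42
0*(-18-18) = 0
sum = 198
Area = |198|/2 = 99.0000

99.0000 sq units


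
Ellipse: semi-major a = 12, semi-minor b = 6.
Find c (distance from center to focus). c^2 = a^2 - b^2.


c^2 = 12^2 - 6^2 = 144 - 36 = 108
c = sqrt(108) = 10.3923

c = 10.3923


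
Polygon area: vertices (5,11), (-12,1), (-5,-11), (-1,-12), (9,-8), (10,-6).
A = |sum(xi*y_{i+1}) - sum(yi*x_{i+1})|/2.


sum(xi*y_{i+1}) = 5*1 - 12*(-11) - 5*(-12) - 1*(-8) + 9*(-6) + 10*11 = 261
sum(yi*x_{i+1}) = 11*(-12) + 1*(-5) - 11*(-1) - 12*9 - 8*10 - 6*5 = -344
Area = |261 + 344|/2 = 605/2 = 302.5000

302.5000 sq units


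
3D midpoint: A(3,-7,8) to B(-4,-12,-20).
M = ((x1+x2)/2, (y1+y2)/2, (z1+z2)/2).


Mx = (3- 4)/2 = -0.5000
My = (-7- 12)/2 = -9.5000
Mz = (8- 20)/2 = -6.0000

M = (-0.5000, -9.5000, -6.0000)


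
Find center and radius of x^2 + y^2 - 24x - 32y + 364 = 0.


h = -D/2 = 24/2 = 12
k = -E/2 = 32/2 = 16
r^2 = h^2 + k^2 - F = 144 + 256 - 364 = 36
r = 6

Center (12, 16), radius = 6


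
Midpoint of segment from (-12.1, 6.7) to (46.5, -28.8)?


Mx = (-12.1 + 46.5)/2 = 34.4/2 = 17.2000
My = (6.7 - 28.8)/2 = -22.1/2 = -11.0500

(17.2000, -11.0500)


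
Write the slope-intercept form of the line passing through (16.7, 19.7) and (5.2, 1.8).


m = (-17.9)/(-11.5) = 1.5565
b = y1 - m*x1 = 19.7 - (-17.9*16.7)/(-11.5) = 19.7 - 25.9939 = -6.2939

y = 1.5565x - 6.2939


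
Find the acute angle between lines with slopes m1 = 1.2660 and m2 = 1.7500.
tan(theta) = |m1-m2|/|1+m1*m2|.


m1-m2 = -0.484
1+m1*m2 = 3.2155
tan(theta) = |-0.484/3.2155| = 0.150521
theta = arctan(|-0.484/3.2155|) = 8.5600 degrees (acute angle)

8.5600 degrees


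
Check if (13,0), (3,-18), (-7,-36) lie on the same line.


13*(-18+ 36) + 3*(-36-0) - 7*(0+ 18)
= 234 - 108 - 126 = 0

Yes, collinear (determinant = 0)


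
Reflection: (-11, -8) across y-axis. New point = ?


Reflection rule for y-axis: (-x, y)
(-11, -8) -> (11, -8)

(11, -8)


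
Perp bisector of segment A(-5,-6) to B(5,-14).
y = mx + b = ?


Midpoint = (0, -10)
Slope of AB = dy/dx = -8/10 = -0.8000
Perp slope = -dx/dy = 10/8 = 1.2500
b = My - (perp slope)*Mx = -10 + (10*0)/(-8) = -10 + 0 = -10.0000

y = 1.2500x - 10.0000


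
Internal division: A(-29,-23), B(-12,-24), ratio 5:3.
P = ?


Px = (5*(-12) + 3*(-29))/8 = -147/8 = -18.3750
Py = (5*(-24) + 3*(-23))/8 = -189/8 = -23.6250

P = (-18.3750, -23.6250)


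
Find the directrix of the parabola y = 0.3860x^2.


a = 0.3860
1/(4a) = 0.6477
directrix: y = -0.6477 = -0.6477

y = -0.6477


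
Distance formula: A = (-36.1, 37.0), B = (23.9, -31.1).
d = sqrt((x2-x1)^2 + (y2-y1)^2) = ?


dx = 23.9 + 36.1 = 60.0
dy = -31.1 - 37.0 = -68.1
d = sqrt(3600.0 + 4637.61) = sqrt(8237.61) = 90.7613

90.7613


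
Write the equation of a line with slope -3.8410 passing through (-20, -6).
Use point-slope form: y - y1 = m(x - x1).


y + 6 = -3.8410(x + 20)
y = -3.8410x - 6 + 3.8410*(-20)
y = -3.8410x - 82.8200

y = -3.8410x - 82.8200


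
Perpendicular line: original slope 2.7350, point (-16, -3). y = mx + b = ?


Perpendicular slope = -1/m1 = -1/2.7350 = -0.3656
b2 = y0 - m2*x0 = -3 - 16/2.7350 = -3 - 5.8501 = -8.8501

y = -0.3656x - 8.8501


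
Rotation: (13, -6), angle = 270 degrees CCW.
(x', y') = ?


cos(270) = 0, sin(270) = -1
x' = 13*0 + 6*(-1) = -6
y' = 13*(-1) - 6*0 = -13

(-6, -13)


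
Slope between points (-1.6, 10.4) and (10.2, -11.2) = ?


dy = -11.2 - 10.4 = -21.6
dx = 10.2 + 1.6 = 11.8
m = -21.6/11.8 = -1.8305

m = -1.8305


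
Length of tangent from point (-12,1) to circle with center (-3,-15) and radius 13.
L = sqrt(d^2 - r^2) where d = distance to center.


d = sqrt((-12+ 3)^2 + (1+ 15)^2) = sqrt(81+256) = 18.3576
L = sqrt(337.0000 - 169) = sqrt(168.0000) = 12.9615

12.9615


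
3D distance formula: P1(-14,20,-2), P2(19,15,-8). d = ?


dx=33, dy=-5, dz=-6
d = sqrt(1089+25+36) = sqrt(1150) = 33.9116

33.9116


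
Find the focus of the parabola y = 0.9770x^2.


a = 0.9770
4a = 3.9080
focus = (0, 1/3.9080) = (0, 0.2559)

Focus = (0, 0.2559)


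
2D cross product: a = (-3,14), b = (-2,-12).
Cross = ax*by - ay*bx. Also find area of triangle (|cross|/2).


cross = -3*(-12) - 14*(-2) = 36 + 28 = 64
Triangle area = |64|/2 = 64/2 = 32.0000

cross = 64, triangle area = 32.0000


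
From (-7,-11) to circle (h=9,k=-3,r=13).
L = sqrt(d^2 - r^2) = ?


d = sqrt((-7-9)^2 + (-11+ 3)^2) = sqrt(256+64) = 17.8885
L = sqrt(320.0000 - 169) = sqrt(151.0000) = 12.2882

12.2882


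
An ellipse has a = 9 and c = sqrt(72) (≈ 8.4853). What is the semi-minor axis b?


b^2 = 9^2 - (sqrt(72))^2 = 81 - 72 = 9
b = sqrt(9) = 3

b = 3


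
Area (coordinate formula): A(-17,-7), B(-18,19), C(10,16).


-17*(19-16) = -51
-18*(16+ 7) = -414
10*(-7-19) = -260
sum = -725
Area = |-725|/2 = 362.5000

362.5000 sq units


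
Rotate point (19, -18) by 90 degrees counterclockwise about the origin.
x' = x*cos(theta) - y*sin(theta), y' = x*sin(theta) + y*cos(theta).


cos(90) = 0, sin(90) = 1
x' = 19*0 + 18*1 = 18
y' = 19*1 - 18*0 = 19

(18, 19)


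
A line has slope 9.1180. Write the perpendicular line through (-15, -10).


Perpendicular slope = -1/m1 = -1/9.1180 = -0.1097
b2 = y0 - m2*x0 = -10 - 15/9.1180 = -10 - 1.6451 = -11.6451

y = -0.1097x - 11.6451


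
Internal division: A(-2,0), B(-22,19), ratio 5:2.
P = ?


Px = (5*(-22) + 2*(-2))/7 = -114/7 = -16.2857
Py = (5*19 + 2*0)/7 = 95/7 = 13.5714

P = (-16.2857, 13.5714)


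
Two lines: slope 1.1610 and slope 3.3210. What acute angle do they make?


m1-m2 = -2.16
1+m1*m2 = 4.855681
tan(theta) = |-2.16/4.855681| = 0.444840
theta = arctan(|-2.16/4.855681|) = 23.9814 degrees (acute angle)

23.9814 degrees


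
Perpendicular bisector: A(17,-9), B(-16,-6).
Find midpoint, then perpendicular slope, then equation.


Midpoint = (0.5, -7.5)
Slope of AB = dy/dx = 3/(-33) = -0.0909
Perp slope = -dx/dy = 33/3 = 11.0000
b = My - (perp slope)*Mx = -7.5 + (-33*0.5)/3 = -7.5 - 5.5000 = -13.0000

y = 11.0000x - 13.0000


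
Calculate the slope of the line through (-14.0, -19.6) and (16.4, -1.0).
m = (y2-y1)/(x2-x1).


dy = -1.0 + 19.6 = 18.6
dx = 16.4 + 14.0 = 30.4
m = 18.6/30.4 = 0.6118

m = 0.6118


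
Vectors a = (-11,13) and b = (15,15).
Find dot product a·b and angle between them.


a·b = -11*15 + 13*15 = -165 + 195 = 30
|a| = sqrt(121+169) = 17.0294
|b| = sqrt(225+225) = 21.2132
cos(theta) = 30/(sqrt(290)*sqrt(450)) = 30/sqrt(130500) = 0.083045
theta = arccos(30/sqrt(130500)) = 85.2364 degrees

a·b = 30, theta = 85.2364 deg


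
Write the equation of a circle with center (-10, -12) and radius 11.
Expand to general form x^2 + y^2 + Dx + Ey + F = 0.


(x+ 10)^2 + (y+ 12)^2 = 11^2
D = -2h = 20, E = -2k = 24
F = h^2+k^2-r^2 = 100+144-121 = 123

x^2 + y^2 + 20x + 24y + 123 = 0


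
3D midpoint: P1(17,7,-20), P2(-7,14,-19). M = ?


Mx = (17- 7)/2 = 5.0000
My = (7+14)/2 = 10.5000
Mz = (-20- 19)/2 = -19.5000

M = (5.0000, 10.5000, -19.5000)


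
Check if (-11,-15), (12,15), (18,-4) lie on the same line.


-11*(15+ 4) + 12*(-4+ 15) + 18*(-15-15)
= -209 + 132 - 540 = -617

No, not collinear (determinant = -617)


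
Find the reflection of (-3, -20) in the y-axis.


Reflection rule for y-axis: (-x, y)
(-3, -20) -> (3, -20)

(3, -20)


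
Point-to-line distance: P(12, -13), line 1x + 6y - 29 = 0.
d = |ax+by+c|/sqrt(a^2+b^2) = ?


|1*12 + 6*(-13) - 29| = |-95| = 95
sqrt(1 + 36) = sqrt(37) = 6.0828
d = 95/sqrt(37) = 15.6179

15.6179


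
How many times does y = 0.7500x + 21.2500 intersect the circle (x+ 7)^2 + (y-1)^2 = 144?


Substitute y = 0.7500x + 21.2500: (x+ 7)^2 + (0.7500x+21.2500-1)^2 = 144
Expand to Ax^2 + Bx + C = 0, where b-k = 20.25
A = 1+m^2 = 1.5625
B = 2(m(b-k) - h) = 2(0.7500*20.25 + 7) = 44.375
C = h^2 + (b-k)^2 - r^2 = 49 + 410.0625 - 144 = 315.0625
disc = B^2-4AC = 1969.1406 - 1969.1406 = 0
disc = 0

1 intersection point (tangent)


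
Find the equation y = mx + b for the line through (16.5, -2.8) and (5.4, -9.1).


m = (-6.3)/(-11.1) = 0.5676
b = y1 - m*x1 = -2.8 - (-6.3*16.5)/(-11.1) = -2.8 - 9.3649 = -12.1649

y = 0.5676x - 12.1649


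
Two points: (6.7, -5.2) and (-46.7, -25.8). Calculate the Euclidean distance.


dx = -46.7 - 6.7 = -53.4
dy = -25.8 + 5.2 = -20.6
d = sqrt(2851.56 + 424.36) = sqrt(3275.92) = 57.2357

57.2357


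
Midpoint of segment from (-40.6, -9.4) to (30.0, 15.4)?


Mx = (-40.6 + 30.0)/2 = -10.6/2 = -5.3000
My = (-9.4 + 15.4)/2 = 6.0/2 = 3.0000

(-5.3000, 3.0000)


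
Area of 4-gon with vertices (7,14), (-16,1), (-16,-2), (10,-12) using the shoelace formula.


sum(xi*y_{i+1}) = 7*1 - 16*(-2) - 16*(-12) + 10*14 = 371
sum(yi*x_{i+1}) = 14*(-16) + 1*(-16) - 2*10 - 12*7 = -344
Area = |371 + 344|/2 = 715/2 = 357.5000

357.5000 sq units


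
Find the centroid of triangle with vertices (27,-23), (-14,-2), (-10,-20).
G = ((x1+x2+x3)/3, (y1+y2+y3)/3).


Gx = (27- 14- 10)/3 = 3/3 = 1.0000
Gy = (-23- 2- 20)/3 = -45/3 = -15.0000

G = (1.0000, -15.0000)


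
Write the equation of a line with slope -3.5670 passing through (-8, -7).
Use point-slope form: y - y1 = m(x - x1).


y + 7 = -3.5670(x + 8)
y = -3.5670x - 7 + 3.5670*(-8)
y = -3.5670x - 35.5360

y = -3.5670x - 35.5360


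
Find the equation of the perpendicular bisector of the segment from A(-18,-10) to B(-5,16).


Midpoint = (-11.5, 3)
Slope of AB = dy/dx = 26/13 = 2.0000
Perp slope = -dx/dy = -13/26 = -0.5000
b = My - (perp slope)*Mx = 3 + (13*(-11.5))/26 = 3 - 5.7500 = -2.7500

y = -0.5000x - 2.7500


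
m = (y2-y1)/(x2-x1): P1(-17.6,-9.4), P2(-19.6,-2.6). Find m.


dy = -2.6 + 9.4 = 6.8
dx = -19.6 + 17.6 = -2.0
m = 6.8/(-2.0) = -3.4000

m = -3.4000


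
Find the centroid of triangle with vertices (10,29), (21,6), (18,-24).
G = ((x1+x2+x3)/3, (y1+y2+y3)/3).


Gx = (10+21+18)/3 = 49/3 = 16.3333
Gy = (29+6- 24)/3 = 11/3 = 3.6667

G = (16.3333, 3.6667)


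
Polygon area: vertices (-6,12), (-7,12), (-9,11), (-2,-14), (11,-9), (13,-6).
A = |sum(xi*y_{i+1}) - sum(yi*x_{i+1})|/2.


sum(xi*y_{i+1}) = -6*12 - 7*11 - 9*(-14) - 2*(-9) + 11*(-6) + 13*12 = 85
sum(yi*x_{i+1}) = 12*(-7) + 12*(-9) + 11*(-2) - 14*11 - 9*13 - 6*(-6) = -449
Area = |85 + 449|/2 = 534/2 = 267.0000

267.0000 sq units


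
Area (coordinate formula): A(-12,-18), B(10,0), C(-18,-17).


-12*(0+ 17) = -204
10*(-17+ 18) = 10
-18*(-18-0) = 324
sum = 130
Area = |130|/2 = 65.0000

65.0000 sq units


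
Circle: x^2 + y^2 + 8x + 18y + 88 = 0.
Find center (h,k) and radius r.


h = -D/2 = -8/2 = -4
k = -E/2 = -18/2 = -9
r^2 = h^2 + k^2 - F = 16 + 81 - 88 = 9
r = 3

Center (-4, -9), radius = 3


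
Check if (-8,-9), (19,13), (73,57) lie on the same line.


-8*(13-57) + 19*(57+ 9) + 73*(-9-13)
= 352 + 1254 - 1606 = 0

Yes, collinear (determinant = 0)


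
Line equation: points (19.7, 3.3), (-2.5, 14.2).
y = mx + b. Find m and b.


m = (10.9)/(-22.2) = -0.4910
b = y1 - m*x1 = 3.3 - (10.9*19.7)/(-22.2) = 3.3 + 9.6725 = 12.9725

y = -0.4910x + 12.9725


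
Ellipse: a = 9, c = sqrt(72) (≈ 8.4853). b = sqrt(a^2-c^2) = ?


b^2 = 9^2 - (sqrt(72))^2 = 81 - 72 = 9
b = sqrt(9) = 3

b = 3


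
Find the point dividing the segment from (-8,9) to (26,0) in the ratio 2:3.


Px = (2*26 + 3*(-8))/5 = 28/5 = 5.6000
Py = (2*0 + 3*9)/5 = 27/5 = 5.4000

P = (5.6000, 5.4000)


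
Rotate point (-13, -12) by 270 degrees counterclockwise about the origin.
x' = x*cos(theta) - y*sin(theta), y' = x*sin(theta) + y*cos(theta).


cos(270) = 0, sin(270) = -1
x' = -13*0 + 12*(-1) = -12
y' = -13*(-1) - 12*0 = 13

(-12, 13)


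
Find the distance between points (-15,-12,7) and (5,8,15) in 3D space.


dx=20, dy=20, dz=8
d = sqrt(400+400+64) = sqrt(864) = 29.3939

29.3939


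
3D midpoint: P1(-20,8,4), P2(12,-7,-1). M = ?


Mx = (-20+12)/2 = -4.0000
My = (8- 7)/2 = 0.5000
Mz = (4- 1)/2 = 1.5000

M = (-4.0000, 0.5000, 1.5000)


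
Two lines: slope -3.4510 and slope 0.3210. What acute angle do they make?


m1-m2 = -3.772
1+m1*m2 = -0.107771
tan(theta) = |-3.772/(-0.107771)| = 35.000139
theta = arctan(|-3.772/(-0.107771)|) = 88.3634 degrees (acute angle)

88.3634 degrees


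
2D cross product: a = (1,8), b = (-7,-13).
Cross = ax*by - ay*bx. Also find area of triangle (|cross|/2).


cross = 1*(-13) - 8*(-7) = -13 + 56 = 43
Triangle area = |43|/2 = 43/2 = 21.5000

cross = 43, triangle area = 21.5000


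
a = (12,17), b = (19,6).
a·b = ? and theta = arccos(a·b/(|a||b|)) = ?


a·b = 12*19 + 17*6 = 228 + 102 = 330
|a| = sqrt(144+289) = 20.8087
|b| = sqrt(361+36) = 19.9249
cos(theta) = 330/(sqrt(433)*sqrt(397)) = 330/sqrt(171901) = 0.795930
theta = arccos(330/sqrt(171901)) = 37.2568 degrees

a·b = 330, theta = 37.2568 deg


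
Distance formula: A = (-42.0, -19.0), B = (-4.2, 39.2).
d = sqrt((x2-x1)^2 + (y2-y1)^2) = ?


dx = -4.2 + 42.0 = 37.8
dy = 39.2 + 19.0 = 58.2
d = sqrt(1428.84 + 3387.24) = sqrt(4816.08) = 69.3980

69.3980


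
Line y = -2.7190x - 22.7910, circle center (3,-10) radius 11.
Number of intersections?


Substitute y = -2.7190x - 22.7910: (x-3)^2 + (-2.7190x- 22.7910+ 10)^2 = 121
Expand to Ax^2 + Bx + C = 0, where b-k = -12.791
A = 1+m^2 = 8.392961
B = 2(m(b-k) - h) = 2(-2.7190*(-12.791) - 3) = 63.557458
C = h^2 + (b-k)^2 - r^2 = 9 + 163.609681 - 121 = 51.609681
disc = B^2-4AC = 4039.5505 - 1732.6322 = 2306.9183
disc > 0

2 intersection points


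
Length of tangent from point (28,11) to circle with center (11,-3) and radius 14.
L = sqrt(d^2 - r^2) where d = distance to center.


d = sqrt((28-11)^2 + (11+ 3)^2) = sqrt(289+196) = 22.0227
L = sqrt(485.0000 - 196) = sqrt(289.0000) = 17.0000

17.0000


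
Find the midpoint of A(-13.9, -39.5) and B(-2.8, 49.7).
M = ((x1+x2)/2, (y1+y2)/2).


Mx = (-13.9 - 2.8)/2 = -16.7/2 = -8.3500
My = (-39.5 + 49.7)/2 = 10.2/2 = 5.1000

(-8.3500, 5.1000)


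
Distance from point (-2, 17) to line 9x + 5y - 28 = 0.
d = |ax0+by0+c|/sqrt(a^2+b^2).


|9*(-2) + 5*17 - 28| = |39| = 39
sqrt(81 + 25) = sqrt(106) = 10.2956
d = 39/sqrt(106) = 3.7880

3.7880


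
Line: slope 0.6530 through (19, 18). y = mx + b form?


y - 18 = 0.6530(x - 19)
y = 0.6530x + 18 - 0.6530*19
y = 0.6530x + 5.5930

y = 0.6530x + 5.5930


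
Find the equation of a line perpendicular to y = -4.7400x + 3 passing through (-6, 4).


Perpendicular slope = -1/m1 = -1/(-4.7400) = 0.2110
b2 = y0 - m2*x0 = 4 - 6/(-4.7400) = 4 + 1.2658 = 5.2658

y = 0.2110x + 5.2658


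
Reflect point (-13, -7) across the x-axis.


Reflection rule for x-axis: (x, -y)
(-13, -7) -> (-13, 7)

(-13, 7)


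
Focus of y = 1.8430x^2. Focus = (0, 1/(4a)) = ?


a = 1.8430
4a = 7.3720
focus = (0, 1/7.3720) = (0, 0.1356)

Focus = (0, 0.1356)


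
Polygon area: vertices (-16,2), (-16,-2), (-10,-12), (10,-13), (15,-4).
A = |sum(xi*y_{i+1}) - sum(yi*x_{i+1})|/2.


sum(xi*y_{i+1}) = -16*(-2) - 16*(-12) - 10*(-13) + 10*(-4) + 15*2 = 344
sum(yi*x_{i+1}) = 2*(-16) - 2*(-10) - 12*10 - 13*15 - 4*(-16) = -263
Area = |344 + 263|/2 = 607/2 = 303.5000

303.5000 sq units


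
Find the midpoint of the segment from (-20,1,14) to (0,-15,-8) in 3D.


Mx = (-20+0)/2 = -10.0000
My = (1- 15)/2 = -7.0000
Mz = (14- 8)/2 = 3.0000

M = (-10.0000, -7.0000, 3.0000)


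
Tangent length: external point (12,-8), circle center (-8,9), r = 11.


d = sqrt((12+ 8)^2 + (-8-9)^2) = sqrt(400+289) = 26.2488
L = sqrt(689.0000 - 121) = sqrt(568.0000) = 23.8328

23.8328


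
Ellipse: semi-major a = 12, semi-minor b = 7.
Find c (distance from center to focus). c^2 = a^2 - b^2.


c^2 = 12^2 - 7^2 = 144 - 49 = 95
c = sqrt(95) = 9.7468

c = 9.7468


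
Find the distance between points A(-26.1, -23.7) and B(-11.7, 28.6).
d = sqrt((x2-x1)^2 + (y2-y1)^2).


dx = -11.7 + 26.1 = 14.4
dy = 28.6 + 23.7 = 52.3
d = sqrt(207.36 + 2735.29) = sqrt(2942.65) = 54.2462

54.2462


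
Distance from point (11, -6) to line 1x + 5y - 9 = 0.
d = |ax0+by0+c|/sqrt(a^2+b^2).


|1*11 + 5*(-6) - 9| = |-28| = 28
sqrt(1 + 25) = sqrt(26) = 5.0990
d = 28/sqrt(26) = 5.4913

5.4913


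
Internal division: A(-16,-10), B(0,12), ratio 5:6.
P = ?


Px = (5*0 + 6*(-16))/11 = -96/11 = -8.7273
Py = (5*12 + 6*(-10))/11 = 0/11 = 0

P = (-8.7273, 0)


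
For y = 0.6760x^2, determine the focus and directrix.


a = 0.6760
1/(4a) = 0.3698
Focus = (0, 0.3698)
Directrix: y = -0.3698

Focus = (0, 0.3698), Directrix: y = -0.3698


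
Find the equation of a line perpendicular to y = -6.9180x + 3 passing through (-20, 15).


Perpendicular slope = -1/m1 = -1/(-6.9180) = 0.1446
b2 = y0 - m2*x0 = 15 - 20/(-6.9180) = 15 + 2.8910 = 17.8910

y = 0.1446x + 17.8910


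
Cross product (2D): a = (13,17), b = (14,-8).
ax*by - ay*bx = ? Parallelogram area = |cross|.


cross = 13*(-8) - 17*14 = -104 - 238 = -342
Parallelogram area = |-342| = 342

cross = -342, parallelogram area = 342


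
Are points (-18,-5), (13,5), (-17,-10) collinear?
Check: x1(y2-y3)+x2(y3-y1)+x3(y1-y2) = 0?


-18*(5+ 10) + 13*(-10+ 5) - 17*(-5-5)
= -270 - 65 + 170 = -165

No, not collinear (determinant = -165)


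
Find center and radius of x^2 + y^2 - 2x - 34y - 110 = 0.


h = -D/2 = 2/2 = 1
k = -E/2 = 34/2 = 17
r^2 = h^2 + k^2 - F = 1 + 289 + 110 = 400
r = 20

Center (1, 17), radius = 20


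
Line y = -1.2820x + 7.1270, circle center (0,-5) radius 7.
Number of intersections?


Substitute y = -1.2820x + 7.1270: (x-0)^2 + (-1.2820x+7.1270+ 5)^2 = 49
Expand to Ax^2 + Bx + C = 0, where b-k = 12.127
A = 1+m^2 = 2.643524
B = 2(m(b-k) - h) = 2(-1.2820*12.127 - 0) = -31.093628
C = h^2 + (b-k)^2 - r^2 = 0 + 147.064129 - 49 = 98.064129
disc = B^2-4AC = 966.8137 - 1036.9395 = -70.1258
disc < 0

0 intersection points


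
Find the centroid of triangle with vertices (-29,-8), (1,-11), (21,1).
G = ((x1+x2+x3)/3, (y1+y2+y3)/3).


Gx = (-29+1+21)/3 = -7/3 = -2.3333
Gy = (-8- 11+1)/3 = -18/3 = -6.0000

G = (-2.3333, -6.0000)


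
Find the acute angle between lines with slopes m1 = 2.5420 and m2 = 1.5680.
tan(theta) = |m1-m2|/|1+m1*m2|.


m1-m2 = 0.974
1+m1*m2 = 4.985856
tan(theta) = |0.974/4.985856| = 0.195353
theta = arctan(|0.974/4.985856|) = 11.0537 degrees (acute angle)

11.0537 degrees


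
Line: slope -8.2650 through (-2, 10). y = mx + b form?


y - 10 = -8.2650(x + 2)
y = -8.2650x + 10 + 8.2650*(-2)
y = -8.2650x - 6.5300

y = -8.2650x - 6.5300


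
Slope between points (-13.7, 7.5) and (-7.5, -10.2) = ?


dy = -10.2 - 7.5 = -17.7
dx = -7.5 + 13.7 = 6.2
m = -17.7/6.2 = -2.8548

m = -2.8548


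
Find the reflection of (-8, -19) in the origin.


Reflection rule for origin: (-x, -y)
(-8, -19) -> (8, 19)

(8, 19)


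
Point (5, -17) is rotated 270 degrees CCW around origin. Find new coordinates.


cos(270) = 0, sin(270) = -1
x' = 5*0 + 17*(-1) = -17
y' = 5*(-1) - 17*0 = -5

(-17, -5)


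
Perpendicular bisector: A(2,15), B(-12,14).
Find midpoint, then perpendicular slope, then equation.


Midpoint = (-5, 14.5)
Slope of AB = dy/dx = -1/(-14) = 0.0714
Perp slope = -dx/dy = -14/1 = -14.0000
b = My - (perp slope)*Mx = 14.5 + (-14*(-5))/(-1) = 14.5 - 70.0000 = -55.5000

y = -14.0000x - 55.5000


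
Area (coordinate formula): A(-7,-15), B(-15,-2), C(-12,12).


-7*(-2-12) = 98
-15*(12+ 15) = -405
-12*(-15+ 2) = 156
sum = -151
Area = |-151|/2 = 75.5000

75.5000 sq units


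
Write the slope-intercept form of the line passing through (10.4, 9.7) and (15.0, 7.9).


m = (-1.8)/(4.6) = -0.3913
b = y1 - m*x1 = 9.7 - (-1.8*10.4)/(4.6) = 9.7 + 4.0696 = 13.7696

y = -0.3913x + 13.7696


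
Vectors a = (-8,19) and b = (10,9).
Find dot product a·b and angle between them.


a·b = -8*10 + 19*9 = -80 + 171 = 91
|a| = sqrt(64+361) = 20.6155
|b| = sqrt(100+81) = 13.4536
cos(theta) = 91/(sqrt(425)*sqrt(181)) = 91/sqrt(76925) = 0.328101
theta = arccos(91/sqrt(76925)) = 70.8464 degrees

a·b = 91, theta = 70.8464 deg


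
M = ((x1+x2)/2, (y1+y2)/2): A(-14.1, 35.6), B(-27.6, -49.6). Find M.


Mx = (-14.1 - 27.6)/2 = -41.7/2 = -20.8500
My = (35.6 - 49.6)/2 = -14.0/2 = -7.0000

(-20.8500, -7.0000)


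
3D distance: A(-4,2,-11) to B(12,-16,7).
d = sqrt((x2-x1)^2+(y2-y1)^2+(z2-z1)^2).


dx=16, dy=-18, dz=18
d = sqrt(256+324+324) = sqrt(904) = 30.0666

30.0666


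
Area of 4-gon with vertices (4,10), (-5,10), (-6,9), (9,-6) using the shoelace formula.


sum(xi*y_{i+1}) = 4*10 - 5*9 - 6*(-6) + 9*10 = 121
sum(yi*x_{i+1}) = 10*(-5) + 10*(-6) + 9*9 - 6*4 = -53
Area = |121 + 53|/2 = 174/2 = 87.0000

87.0000 sq units


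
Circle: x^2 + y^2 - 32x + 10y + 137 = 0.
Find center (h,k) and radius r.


h = -D/2 = 32/2 = 16
k = -E/2 = -10/2 = -5
r^2 = h^2 + k^2 - F = 256 + 25 - 137 = 144
r = 12

Center (16, -5), radius = 12


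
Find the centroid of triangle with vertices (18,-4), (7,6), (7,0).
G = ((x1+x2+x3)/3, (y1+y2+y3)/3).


Gx = (18+7+7)/3 = 32/3 = 10.6667
Gy = (-4+6+0)/3 = 2/3 = 0.6667

G = (10.6667, 0.6667)


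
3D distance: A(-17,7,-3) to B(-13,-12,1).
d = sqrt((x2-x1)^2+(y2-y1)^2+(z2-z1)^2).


dx=4, dy=-19, dz=4
d = sqrt(16+361+16) = sqrt(393) = 19.8242

19.8242


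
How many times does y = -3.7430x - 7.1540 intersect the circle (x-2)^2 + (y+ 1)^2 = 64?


Substitute y = -3.7430x - 7.1540: (x-2)^2 + (-3.7430x- 7.1540+ 1)^2 = 64
Expand to Ax^2 + Bx + C = 0, where b-k = -6.154
A = 1+m^2 = 15.010049
B = 2(m(b-k) - h) = 2(-3.7430*(-6.154) - 2) = 42.068844
C = h^2 + (b-k)^2 - r^2 = 4 + 37.871716 - 64 = -22.128284
disc = B^2-4AC = 1769.7876 + 1328.5865 = 3098.3741
disc > 0

2 intersection points


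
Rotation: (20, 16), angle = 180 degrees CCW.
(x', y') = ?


cos(180) = -1, sin(180) = 0
x' = 20*(-1) - 16*0 = -20
y' = 20*0 + 16*(-1) = -16

(-20, -16)


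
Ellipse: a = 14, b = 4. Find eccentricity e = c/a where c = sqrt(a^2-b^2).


c = sqrt(196-16) = sqrt(180) = 13.4164
e = c/a = sqrt(180)/14 = 0.9583

e = 0.9583


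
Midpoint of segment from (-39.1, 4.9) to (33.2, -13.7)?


Mx = (-39.1 + 33.2)/2 = -5.9/2 = -2.9500
My = (4.9 - 13.7)/2 = -8.8/2 = -4.4000

(-2.9500, -4.4000)


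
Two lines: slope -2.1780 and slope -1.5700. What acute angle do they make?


m1-m2 = -0.608
1+m1*m2 = 4.41946
tan(theta) = |-0.608/4.41946| = 0.137573
theta = arctan(|-0.608/4.41946|) = 7.8332 degrees (acute angle)

7.8332 degrees


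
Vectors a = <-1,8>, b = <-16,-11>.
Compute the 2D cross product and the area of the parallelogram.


cross = -1*(-11) - 8*(-16) = 11 + 128 = 139
Parallelogram area = |139| = 139

cross = 139, parallelogram area = 139


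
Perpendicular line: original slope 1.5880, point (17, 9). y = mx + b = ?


Perpendicular slope = -1/m1 = -1/1.5880 = -0.6297
b2 = y0 - m2*x0 = 9 + 17/1.5880 = 9 + 10.7053 = 19.7053

y = -0.6297x + 19.7053


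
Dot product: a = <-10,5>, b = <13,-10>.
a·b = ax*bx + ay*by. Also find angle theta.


a·b = -10*13 + 5*(-10) = -130 - 50 = -180
|a| = sqrt(100+25) = 11.1803
|b| = sqrt(169+100) = 16.4012
cos(theta) = -180/(sqrt(125)*sqrt(269)) = -180/sqrt(33625) = -0.981615
theta = arccos(-180/sqrt(33625)) = 168.9965 degrees

a·b = -180, theta = 168.9965 deg


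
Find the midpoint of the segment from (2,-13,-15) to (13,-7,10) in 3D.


Mx = (2+13)/2 = 7.5000
My = (-13- 7)/2 = -10.0000
Mz = (-15+10)/2 = -2.5000

M = (7.5000, -10.0000, -2.5000)


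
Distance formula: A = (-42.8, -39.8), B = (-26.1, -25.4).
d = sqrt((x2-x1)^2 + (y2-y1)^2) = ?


dx = -26.1 + 42.8 = 16.7
dy = -25.4 + 39.8 = 14.4
d = sqrt(278.89 + 207.36) = sqrt(486.25) = 22.0511

22.0511


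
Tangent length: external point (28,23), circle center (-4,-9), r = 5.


d = sqrt((28+ 4)^2 + (23+ 9)^2) = sqrt(1024+1024) = 45.2548
L = sqrt(2048.0000 - 25) = sqrt(2023.0000) = 44.9778

44.9778


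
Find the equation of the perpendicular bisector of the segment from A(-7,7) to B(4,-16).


Midpoint = (-1.5, -4.5)
Slope of AB = dy/dx = -23/11 = -2.0909
Perp slope = -dx/dy = 11/23 = 0.4783
b = My - (perp slope)*Mx = -4.5 + (11*(-1.5))/(-23) = -4.5 + 0.7174 = -3.7826

y = 0.4783x - 3.7826


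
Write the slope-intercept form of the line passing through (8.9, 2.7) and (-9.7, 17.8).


m = (15.1)/(-18.6) = -0.8118
b = y1 - m*x1 = 2.7 - (15.1*8.9)/(-18.6) = 2.7 + 7.2253 = 9.9253

y = -0.8118x + 9.9253


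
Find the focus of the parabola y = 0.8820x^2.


a = 0.8820
4a = 3.5280
focus = (0, 1/3.5280) = (0, 0.2834)

Focus = (0, 0.2834)


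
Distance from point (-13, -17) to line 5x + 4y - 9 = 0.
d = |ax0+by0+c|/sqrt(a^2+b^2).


|5*(-13) + 4*(-17) - 9| = |-142| = 142
sqrt(25 + 16) = sqrt(41) = 6.4031
d = 142/sqrt(41) = 22.1767

22.1767


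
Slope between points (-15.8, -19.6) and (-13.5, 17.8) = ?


dy = 17.8 + 19.6 = 37.4
dx = -13.5 + 15.8 = 2.3
m = 37.4/2.3 = 16.2609

m = 16.2609


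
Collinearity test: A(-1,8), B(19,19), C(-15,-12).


-1*(19+ 12) + 19*(-12-8) - 15*(8-19)
= -31 - 380 + 165 = -246

No, not collinear (determinant = -246)


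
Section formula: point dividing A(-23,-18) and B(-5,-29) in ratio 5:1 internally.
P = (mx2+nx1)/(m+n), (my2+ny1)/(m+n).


Px = (5*(-5) + 1*(-23))/6 = -48/6 = -8.0000
Py = (5*(-29) + 1*(-18))/6 = -163/6 = -27.1667

P = (-8.0000, -27.1667)


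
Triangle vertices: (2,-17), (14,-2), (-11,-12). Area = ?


2*(-2+ 12) = 20
14*(-12+ 17) = 70
-11*(-17+ 2) = 165
sum = 255
Area = |255|/2 = 127.5000

127.5000 sq units


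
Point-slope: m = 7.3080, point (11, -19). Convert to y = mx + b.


y + 19 = 7.3080(x - 11)
y = 7.3080x - 19 - 7.3080*11
y = 7.3080x - 99.3880

y = 7.3080x - 99.3880


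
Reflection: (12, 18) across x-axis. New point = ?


Reflection rule for x-axis: (x, -y)
(12, 18) -> (12, -18)

(12, -18)


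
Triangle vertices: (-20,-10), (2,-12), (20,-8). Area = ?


-20*(-12+ 8) = 80
2*(-8+ 10) = 4
20*(-10+ 12) = 40
sum = 124
Area = |124|/2 = 62.0000

62.0000 sq units


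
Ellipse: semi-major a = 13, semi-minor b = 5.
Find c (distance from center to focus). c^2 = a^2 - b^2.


c^2 = 13^2 - 5^2 = 169 - 25 = 144
c = sqrt(144) = 12.0000

c = 12.0000


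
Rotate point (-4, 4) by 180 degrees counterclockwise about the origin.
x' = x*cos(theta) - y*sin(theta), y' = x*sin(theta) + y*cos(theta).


cos(180) = -1, sin(180) = 0
x' = -4*(-1) - 4*0 = 4
y' = -4*0 + 4*(-1) = -4

(4, -4)


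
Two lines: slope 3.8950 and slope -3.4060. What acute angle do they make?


m1-m2 = 7.301
1+m1*m2 = -12.26637
tan(theta) = |7.301/(-12.26637)| = 0.595205
theta = arctan(|7.301/(-12.26637)|) = 30.7613 degrees (acute angle)

30.7613 degrees


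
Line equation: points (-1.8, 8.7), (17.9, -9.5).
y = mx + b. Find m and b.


m = (-18.2)/(19.7) = -0.9239
b = y1 - m*x1 = 8.7 - (-18.2*(-1.8))/(19.7) = 8.7 - 1.6629 = 7.0371

y = -0.9239x + 7.0371


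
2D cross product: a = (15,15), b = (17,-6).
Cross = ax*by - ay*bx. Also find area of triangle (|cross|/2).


cross = 15*(-6) - 15*17 = -90 - 255 = -345
Triangle area = |-345|/2 = 345/2 = 172.5000

cross = -345, triangle area = 172.5000


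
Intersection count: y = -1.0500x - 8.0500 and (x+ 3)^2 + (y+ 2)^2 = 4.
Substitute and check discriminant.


Substitute y = -1.0500x - 8.0500: (x+ 3)^2 + (-1.0500x- 8.0500+ 2)^2 = 4
Expand to Ax^2 + Bx + C = 0, where b-k = -6.05
A = 1+m^2 = 2.1025
B = 2(m(b-k) - h) = 2(-1.0500*(-6.05) + 3) = 18.705
C = h^2 + (b-k)^2 - r^2 = 9 + 36.6025 - 4 = 41.6025
disc = B^2-4AC = 349.8770 - 349.8770 = 0
disc = 0

1 intersection point (tangent)


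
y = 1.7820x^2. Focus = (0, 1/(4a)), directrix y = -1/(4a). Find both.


a = 1.7820
1/(4a) = 0.1403
Focus = (0, 0.1403)
Directrix: y = -0.1403

Focus = (0, 0.1403), Directrix: y = -0.1403


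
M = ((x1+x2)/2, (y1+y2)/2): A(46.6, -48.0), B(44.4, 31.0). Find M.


Mx = (46.6 + 44.4)/2 = 91.0/2 = 45.5000
My = (-48.0 + 31.0)/2 = -17.0/2 = -8.5000

(45.5000, -8.5000)


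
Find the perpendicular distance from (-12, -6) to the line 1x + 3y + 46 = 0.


|1*(-12) + 3*(-6) + 46| = |16| = 16
sqrt(1 + 9) = sqrt(10) = 3.1623
d = 16/sqrt(10) = 5.0596

5.0596


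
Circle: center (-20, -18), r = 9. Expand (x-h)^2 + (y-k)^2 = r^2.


(x+ 20)^2 + (y+ 18)^2 = 9^2
D = -2h = 40, E = -2k = 36
F = h^2+k^2-r^2 = 400+324-81 = 643

x^2 + y^2 + 40x + 36y + 643 = 0


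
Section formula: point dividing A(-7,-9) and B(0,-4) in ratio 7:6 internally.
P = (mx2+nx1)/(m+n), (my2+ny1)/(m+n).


Px = (7*0 + 6*(-7))/13 = -42/13 = -3.2308
Py = (7*(-4) + 6*(-9))/13 = -82/13 = -6.3077

P = (-3.2308, -6.3077)


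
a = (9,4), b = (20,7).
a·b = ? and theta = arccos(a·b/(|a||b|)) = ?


a·b = 9*20 + 4*7 = 180 + 28 = 208
|a| = sqrt(81+16) = 9.8489
|b| = sqrt(400+49) = 21.1896
cos(theta) = 208/(sqrt(97)*sqrt(449)) = 208/sqrt(43553) = 0.996677
theta = arccos(208/sqrt(43553)) = 4.6724 degrees

a·b = 208, theta = 4.6724 deg


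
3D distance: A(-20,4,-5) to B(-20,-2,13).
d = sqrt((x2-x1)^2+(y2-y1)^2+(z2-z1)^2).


dx=0, dy=-6, dz=18
d = sqrt(0+36+324) = sqrt(360) = 18.9737

18.9737


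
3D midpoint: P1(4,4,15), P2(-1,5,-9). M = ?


Mx = (4- 1)/2 = 1.5000
My = (4+5)/2 = 4.5000
Mz = (15- 9)/2 = 3.0000

M = (1.5000, 4.5000, 3.0000)


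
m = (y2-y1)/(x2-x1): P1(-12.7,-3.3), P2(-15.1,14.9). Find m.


dy = 14.9 + 3.3 = 18.2
dx = -15.1 + 12.7 = -2.4
m = 18.2/(-2.4) = -7.5833

m = -7.5833


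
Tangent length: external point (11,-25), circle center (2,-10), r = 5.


d = sqrt((11-2)^2 + (-25+ 10)^2) = sqrt(81+225) = 17.4929
L = sqrt(306.0000 - 25) = sqrt(281.0000) = 16.7631

16.7631


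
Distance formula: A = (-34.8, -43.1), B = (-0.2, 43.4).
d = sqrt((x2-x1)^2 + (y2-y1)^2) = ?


dx = -0.2 + 34.8 = 34.6
dy = 43.4 + 43.1 = 86.5
d = sqrt(1197.16 + 7482.25) = sqrt(8679.41) = 93.1634

93.1634


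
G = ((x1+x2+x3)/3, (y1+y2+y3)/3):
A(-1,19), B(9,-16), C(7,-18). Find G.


Gx = (-1+9+7)/3 = 15/3 = 5.0000
Gy = (19- 16- 18)/3 = -15/3 = -5.0000

G = (5.0000, -5.0000)


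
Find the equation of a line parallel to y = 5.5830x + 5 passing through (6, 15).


Parallel lines have equal slopes.
m2 = 5.5830
b2 = 15 - 5.5830*6 = -18.4980

y = 5.5830x - 18.4980


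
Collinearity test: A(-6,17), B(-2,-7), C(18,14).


-6*(-7-14) - 2*(14-17) + 18*(17+ 7)
= 126 + 6 + 432 = 564

No, not collinear (determinant = 564)


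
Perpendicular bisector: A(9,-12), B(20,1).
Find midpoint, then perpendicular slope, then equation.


Midpoint = (14.5, -5.5)
Slope of AB = dy/dx = 13/11 = 1.1818
Perp slope = -dx/dy = -11/13 = -0.8462
b = My - (perp slope)*Mx = -5.5 + (11*14.5)/13 = -5.5 + 12.2692 = 6.7692

y = -0.8462x + 6.7692


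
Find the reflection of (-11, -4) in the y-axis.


Reflection rule for y-axis: (-x, y)
(-11, -4) -> (11, -4)

(11, -4)
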